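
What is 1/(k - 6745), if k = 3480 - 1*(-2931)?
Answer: -1/334 ≈ -0.0029940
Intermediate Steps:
k = 6411 (k = 3480 + 2931 = 6411)
1/(k - 6745) = 1/(6411 - 6745) = 1/(-334) = -1/334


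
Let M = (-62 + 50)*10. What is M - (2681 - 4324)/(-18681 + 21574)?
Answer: -345517/2893 ≈ -119.43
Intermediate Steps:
M = -120 (M = -12*10 = -120)
M - (2681 - 4324)/(-18681 + 21574) = -120 - (2681 - 4324)/(-18681 + 21574) = -120 - (-1643)/2893 = -120 - 1*(-1643/2893) = -120 + 1643/2893 = -345517/2893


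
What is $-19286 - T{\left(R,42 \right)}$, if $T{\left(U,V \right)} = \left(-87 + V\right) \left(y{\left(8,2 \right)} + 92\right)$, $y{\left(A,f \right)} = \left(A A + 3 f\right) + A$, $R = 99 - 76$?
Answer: $-11636$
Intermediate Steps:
$R = 23$
$y{\left(A,f \right)} = A + A^{2} + 3 f$ ($y{\left(A,f \right)} = \left(A^{2} + 3 f\right) + A = A + A^{2} + 3 f$)
$T{\left(U,V \right)} = -14790 + 170 V$ ($T{\left(U,V \right)} = \left(-87 + V\right) \left(\left(8 + 8^{2} + 3 \cdot 2\right) + 92\right) = \left(-87 + V\right) \left(\left(8 + 64 + 6\right) + 92\right) = \left(-87 + V\right) \left(78 + 92\right) = \left(-87 + V\right) 170 = -14790 + 170 V$)
$-19286 - T{\left(R,42 \right)} = -19286 - \left(-14790 + 170 \cdot 42\right) = -19286 - \left(-14790 + 7140\right) = -19286 - -7650 = -19286 + 7650 = -11636$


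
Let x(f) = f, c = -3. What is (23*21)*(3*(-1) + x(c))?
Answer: -2898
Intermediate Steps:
(23*21)*(3*(-1) + x(c)) = (23*21)*(3*(-1) - 3) = 483*(-3 - 3) = 483*(-6) = -2898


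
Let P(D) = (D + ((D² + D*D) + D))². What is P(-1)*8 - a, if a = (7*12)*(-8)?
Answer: 672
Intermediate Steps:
a = -672 (a = 84*(-8) = -672)
P(D) = (2*D + 2*D²)² (P(D) = (D + ((D² + D²) + D))² = (D + (2*D² + D))² = (D + (D + 2*D²))² = (2*D + 2*D²)²)
P(-1)*8 - a = (4*(-1)²*(1 - 1)²)*8 - 1*(-672) = (4*1*0²)*8 + 672 = (4*1*0)*8 + 672 = 0*8 + 672 = 0 + 672 = 672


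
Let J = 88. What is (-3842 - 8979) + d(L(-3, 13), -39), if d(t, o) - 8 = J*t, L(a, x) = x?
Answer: -11669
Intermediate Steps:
d(t, o) = 8 + 88*t
(-3842 - 8979) + d(L(-3, 13), -39) = (-3842 - 8979) + (8 + 88*13) = -12821 + (8 + 1144) = -12821 + 1152 = -11669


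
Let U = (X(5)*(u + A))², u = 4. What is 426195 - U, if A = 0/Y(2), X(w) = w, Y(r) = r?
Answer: 425795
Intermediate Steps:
A = 0 (A = 0/2 = 0*(½) = 0)
U = 400 (U = (5*(4 + 0))² = (5*4)² = 20² = 400)
426195 - U = 426195 - 1*400 = 426195 - 400 = 425795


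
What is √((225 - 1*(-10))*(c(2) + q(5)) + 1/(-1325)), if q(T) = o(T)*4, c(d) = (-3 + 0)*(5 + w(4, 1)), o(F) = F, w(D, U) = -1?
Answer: √132022947/265 ≈ 43.359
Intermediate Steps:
c(d) = -12 (c(d) = (-3 + 0)*(5 - 1) = -3*4 = -12)
q(T) = 4*T (q(T) = T*4 = 4*T)
√((225 - 1*(-10))*(c(2) + q(5)) + 1/(-1325)) = √((225 - 1*(-10))*(-12 + 4*5) + 1/(-1325)) = √((225 + 10)*(-12 + 20) - 1/1325) = √(235*8 - 1/1325) = √(1880 - 1/1325) = √(2490999/1325) = √132022947/265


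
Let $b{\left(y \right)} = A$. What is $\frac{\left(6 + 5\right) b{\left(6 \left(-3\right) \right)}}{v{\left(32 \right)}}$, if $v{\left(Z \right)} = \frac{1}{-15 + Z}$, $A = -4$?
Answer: $-748$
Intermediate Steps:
$b{\left(y \right)} = -4$
$\frac{\left(6 + 5\right) b{\left(6 \left(-3\right) \right)}}{v{\left(32 \right)}} = \frac{\left(6 + 5\right) \left(-4\right)}{\frac{1}{-15 + 32}} = \frac{11 \left(-4\right)}{\frac{1}{17}} = \frac{1}{\frac{1}{17}} \left(-44\right) = 17 \left(-44\right) = -748$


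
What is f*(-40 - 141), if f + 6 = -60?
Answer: 11946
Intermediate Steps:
f = -66 (f = -6 - 60 = -66)
f*(-40 - 141) = -66*(-40 - 141) = -66*(-181) = 11946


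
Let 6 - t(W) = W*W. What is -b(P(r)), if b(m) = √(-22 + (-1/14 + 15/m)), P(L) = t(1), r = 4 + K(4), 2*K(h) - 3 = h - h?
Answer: -I*√3738/14 ≈ -4.3671*I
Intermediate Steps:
K(h) = 3/2 (K(h) = 3/2 + (h - h)/2 = 3/2 + (½)*0 = 3/2 + 0 = 3/2)
t(W) = 6 - W² (t(W) = 6 - W*W = 6 - W²)
r = 11/2 (r = 4 + 3/2 = 11/2 ≈ 5.5000)
P(L) = 5 (P(L) = 6 - 1*1² = 6 - 1*1 = 6 - 1 = 5)
b(m) = √(-309/14 + 15/m) (b(m) = √(-22 + (-1*1/14 + 15/m)) = √(-22 + (-1/14 + 15/m)) = √(-309/14 + 15/m))
-b(P(r)) = -√(-4326 + 2940/5)/14 = -√(-4326 + 2940*(⅕))/14 = -√(-4326 + 588)/14 = -√(-3738)/14 = -I*√3738/14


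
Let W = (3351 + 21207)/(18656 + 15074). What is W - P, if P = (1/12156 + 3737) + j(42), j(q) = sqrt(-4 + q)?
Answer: -765976636121/205010940 - sqrt(38) ≈ -3742.4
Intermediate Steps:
W = 12279/16865 (W = 24558/33730 = 24558*(1/33730) = 12279/16865 ≈ 0.72808)
P = 45426973/12156 + sqrt(38) (P = (1/12156 + 3737) + sqrt(-4 + 42) = (1/12156 + 3737) + sqrt(38) = 45426973/12156 + sqrt(38) ≈ 3743.2)
W - P = 12279/16865 - (45426973/12156 + sqrt(38)) = 12279/16865 + (-45426973/12156 - sqrt(38)) = -765976636121/205010940 - sqrt(38)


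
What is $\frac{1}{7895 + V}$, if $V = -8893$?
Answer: $- \frac{1}{998} \approx -0.001002$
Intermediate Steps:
$\frac{1}{7895 + V} = \frac{1}{7895 - 8893} = \frac{1}{-998} = - \frac{1}{998}$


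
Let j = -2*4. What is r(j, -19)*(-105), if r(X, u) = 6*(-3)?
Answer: 1890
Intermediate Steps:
j = -8
r(X, u) = -18
r(j, -19)*(-105) = -18*(-105) = 1890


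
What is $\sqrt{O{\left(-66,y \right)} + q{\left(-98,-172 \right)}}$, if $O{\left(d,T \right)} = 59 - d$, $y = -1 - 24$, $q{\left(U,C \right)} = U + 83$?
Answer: $\sqrt{110} \approx 10.488$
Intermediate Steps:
$q{\left(U,C \right)} = 83 + U$
$y = -25$ ($y = -1 - 24 = -25$)
$\sqrt{O{\left(-66,y \right)} + q{\left(-98,-172 \right)}} = \sqrt{\left(59 - -66\right) + \left(83 - 98\right)} = \sqrt{\left(59 + 66\right) - 15} = \sqrt{125 - 15} = \sqrt{110}$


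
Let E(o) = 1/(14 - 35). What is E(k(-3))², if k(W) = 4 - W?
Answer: 1/441 ≈ 0.0022676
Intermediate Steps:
E(o) = -1/21 (E(o) = 1/(-21) = -1/21)
E(k(-3))² = (-1/21)² = 1/441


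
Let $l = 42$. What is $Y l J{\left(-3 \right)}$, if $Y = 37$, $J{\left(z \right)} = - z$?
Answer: $4662$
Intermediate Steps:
$Y l J{\left(-3 \right)} = 37 \cdot 42 \left(\left(-1\right) \left(-3\right)\right) = 1554 \cdot 3 = 4662$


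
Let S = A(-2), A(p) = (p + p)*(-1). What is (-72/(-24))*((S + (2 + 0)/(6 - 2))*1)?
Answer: 27/2 ≈ 13.500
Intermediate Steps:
A(p) = -2*p (A(p) = (2*p)*(-1) = -2*p)
S = 4 (S = -2*(-2) = 4)
(-72/(-24))*((S + (2 + 0)/(6 - 2))*1) = (-72/(-24))*((4 + (2 + 0)/(6 - 2))*1) = (-72*(-1/24))*((4 + 2/4)*1) = 3*((4 + 2*(1/4))*1) = 3*((4 + 1/2)*1) = 3*((9/2)*1) = 3*(9/2) = 27/2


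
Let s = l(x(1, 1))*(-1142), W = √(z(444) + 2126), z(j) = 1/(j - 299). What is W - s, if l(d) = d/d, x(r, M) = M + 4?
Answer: 1142 + √44699295/145 ≈ 1188.1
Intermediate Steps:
z(j) = 1/(-299 + j)
x(r, M) = 4 + M
l(d) = 1
W = √44699295/145 (W = √(1/(-299 + 444) + 2126) = √(1/145 + 2126) = √(308271/145) = √44699295/145 ≈ 46.109)
s = -1142 (s = 1*(-1142) = -1142)
W - s = √44699295/145 - 1*(-1142) = √44699295/145 + 1142 = 1142 + √44699295/145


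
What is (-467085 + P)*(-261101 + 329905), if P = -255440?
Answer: -49712610100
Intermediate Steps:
(-467085 + P)*(-261101 + 329905) = (-467085 - 255440)*(-261101 + 329905) = -722525*68804 = -49712610100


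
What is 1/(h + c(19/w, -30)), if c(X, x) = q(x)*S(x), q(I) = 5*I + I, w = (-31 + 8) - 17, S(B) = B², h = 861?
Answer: -1/161139 ≈ -6.2058e-6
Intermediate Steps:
w = -40 (w = -23 - 17 = -40)
q(I) = 6*I
c(X, x) = 6*x³ (c(X, x) = (6*x)*x² = 6*x³)
1/(h + c(19/w, -30)) = 1/(861 + 6*(-30)³) = 1/(861 + 6*(-27000)) = 1/(861 - 162000) = 1/(-161139) = -1/161139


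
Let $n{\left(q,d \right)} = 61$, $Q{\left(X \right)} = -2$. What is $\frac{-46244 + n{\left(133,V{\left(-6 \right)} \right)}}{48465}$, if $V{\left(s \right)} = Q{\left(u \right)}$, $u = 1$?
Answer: $- \frac{46183}{48465} \approx -0.95291$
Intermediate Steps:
$V{\left(s \right)} = -2$
$\frac{-46244 + n{\left(133,V{\left(-6 \right)} \right)}}{48465} = \frac{-46244 + 61}{48465} = \left(-46183\right) \frac{1}{48465} = - \frac{46183}{48465}$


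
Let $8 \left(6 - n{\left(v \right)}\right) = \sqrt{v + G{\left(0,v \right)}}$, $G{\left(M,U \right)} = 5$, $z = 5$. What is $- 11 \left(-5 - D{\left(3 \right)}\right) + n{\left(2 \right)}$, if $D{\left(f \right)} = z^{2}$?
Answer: $336 - \frac{\sqrt{7}}{8} \approx 335.67$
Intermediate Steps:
$n{\left(v \right)} = 6 - \frac{\sqrt{5 + v}}{8}$ ($n{\left(v \right)} = 6 - \frac{\sqrt{v + 5}}{8} = 6 - \frac{\sqrt{5 + v}}{8}$)
$D{\left(f \right)} = 25$ ($D{\left(f \right)} = 5^{2} = 25$)
$- 11 \left(-5 - D{\left(3 \right)}\right) + n{\left(2 \right)} = - 11 \left(-5 - 25\right) + \left(6 - \frac{\sqrt{5 + 2}}{8}\right) = - 11 \left(-5 - 25\right) + \left(6 - \frac{\sqrt{7}}{8}\right) = \left(-11\right) \left(-30\right) + \left(6 - \frac{\sqrt{7}}{8}\right) = 330 + \left(6 - \frac{\sqrt{7}}{8}\right) = 336 - \frac{\sqrt{7}}{8}$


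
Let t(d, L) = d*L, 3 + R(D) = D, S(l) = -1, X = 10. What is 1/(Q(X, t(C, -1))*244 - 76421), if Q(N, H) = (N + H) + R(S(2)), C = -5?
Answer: -1/73737 ≈ -1.3562e-5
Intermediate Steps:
R(D) = -3 + D
t(d, L) = L*d
Q(N, H) = -4 + H + N (Q(N, H) = (N + H) + (-3 - 1) = (H + N) - 4 = -4 + H + N)
1/(Q(X, t(C, -1))*244 - 76421) = 1/((-4 - 1*(-5) + 10)*244 - 76421) = 1/((-4 + 5 + 10)*244 - 76421) = 1/(11*244 - 76421) = 1/(2684 - 76421) = 1/(-73737) = -1/73737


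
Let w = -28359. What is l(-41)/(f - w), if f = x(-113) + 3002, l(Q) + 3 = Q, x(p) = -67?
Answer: -22/15647 ≈ -0.0014060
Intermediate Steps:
l(Q) = -3 + Q
f = 2935 (f = -67 + 3002 = 2935)
l(-41)/(f - w) = (-3 - 41)/(2935 - 1*(-28359)) = -44/(2935 + 28359) = -44/31294 = -44*1/31294 = -22/15647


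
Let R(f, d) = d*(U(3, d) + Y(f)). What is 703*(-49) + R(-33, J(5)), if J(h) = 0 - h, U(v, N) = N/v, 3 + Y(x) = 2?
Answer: -103301/3 ≈ -34434.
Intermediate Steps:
Y(x) = -1 (Y(x) = -3 + 2 = -1)
J(h) = -h
R(f, d) = d*(-1 + d/3) (R(f, d) = d*(d/3 - 1) = d*(-1 + d/3))
703*(-49) + R(-33, J(5)) = 703*(-49) + (-1*5)*(-3 - 1*5)/3 = -34447 + (1/3)*(-5)*(-3 - 5) = -34447 + (1/3)*(-5)*(-8) = -34447 + 40/3 = -103301/3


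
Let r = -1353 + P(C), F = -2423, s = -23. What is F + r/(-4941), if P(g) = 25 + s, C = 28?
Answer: -11970692/4941 ≈ -2422.7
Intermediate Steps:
P(g) = 2 (P(g) = 25 - 23 = 2)
r = -1351 (r = -1353 + 2 = -1351)
F + r/(-4941) = -2423 - 1351/(-4941) = -2423 - 1351*(-1/4941) = -2423 + 1351/4941 = -11970692/4941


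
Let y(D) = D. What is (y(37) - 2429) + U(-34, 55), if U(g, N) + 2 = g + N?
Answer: -2373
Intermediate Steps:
U(g, N) = -2 + N + g (U(g, N) = -2 + (g + N) = -2 + (N + g) = -2 + N + g)
(y(37) - 2429) + U(-34, 55) = (37 - 2429) + (-2 + 55 - 34) = -2392 + 19 = -2373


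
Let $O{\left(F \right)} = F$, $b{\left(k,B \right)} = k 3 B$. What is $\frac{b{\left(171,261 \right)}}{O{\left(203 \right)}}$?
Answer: $\frac{4617}{7} \approx 659.57$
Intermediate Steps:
$b{\left(k,B \right)} = 3 B k$ ($b{\left(k,B \right)} = 3 k B = 3 B k$)
$\frac{b{\left(171,261 \right)}}{O{\left(203 \right)}} = \frac{3 \cdot 261 \cdot 171}{203} = 133893 \cdot \frac{1}{203} = \frac{4617}{7}$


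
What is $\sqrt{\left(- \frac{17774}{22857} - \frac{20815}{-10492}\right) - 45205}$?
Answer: $\frac{i \sqrt{649934982853480441803}}{119907822} \approx 212.61 i$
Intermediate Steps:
$\sqrt{\left(- \frac{17774}{22857} - \frac{20815}{-10492}\right) - 45205} = \sqrt{\left(\left(-17774\right) \frac{1}{22857} - - \frac{20815}{10492}\right) - 45205} = \sqrt{\left(- \frac{17774}{22857} + \frac{20815}{10492}\right) - 45205} = \sqrt{\frac{289283647}{239815644} - 45205} = \sqrt{- \frac{10840576903373}{239815644}} = \frac{i \sqrt{649934982853480441803}}{119907822}$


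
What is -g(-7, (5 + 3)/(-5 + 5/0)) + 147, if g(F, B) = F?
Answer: 154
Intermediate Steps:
-g(-7, (5 + 3)/(-5 + 5/0)) + 147 = -1*(-7) + 147 = 7 + 147 = 154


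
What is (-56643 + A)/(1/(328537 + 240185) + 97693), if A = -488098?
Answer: -309806191002/55560158347 ≈ -5.5760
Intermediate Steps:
(-56643 + A)/(1/(328537 + 240185) + 97693) = (-56643 - 488098)/(1/(328537 + 240185) + 97693) = -544741/(1/568722 + 97693) = -544741/55560158347/568722 = -544741*568722/55560158347 = -309806191002/55560158347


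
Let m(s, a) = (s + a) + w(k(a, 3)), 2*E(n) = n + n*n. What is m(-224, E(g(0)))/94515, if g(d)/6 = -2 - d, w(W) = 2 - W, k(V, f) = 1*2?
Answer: -158/94515 ≈ -0.0016717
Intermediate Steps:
k(V, f) = 2
g(d) = -12 - 6*d (g(d) = 6*(-2 - d) = -12 - 6*d)
E(n) = n/2 + n**2/2 (E(n) = (n + n*n)/2 = (n + n**2)/2 = n/2 + n**2/2)
m(s, a) = a + s (m(s, a) = (s + a) + (2 - 1*2) = (a + s) + (2 - 2) = (a + s) + 0 = a + s)
m(-224, E(g(0)))/94515 = ((-12 - 6*0)*(1 + (-12 - 6*0))/2 - 224)/94515 = ((-12 + 0)*(1 + (-12 + 0))/2 - 224)*(1/94515) = ((1/2)*(-12)*(1 - 12) - 224)*(1/94515) = ((1/2)*(-12)*(-11) - 224)*(1/94515) = (66 - 224)*(1/94515) = -158*1/94515 = -158/94515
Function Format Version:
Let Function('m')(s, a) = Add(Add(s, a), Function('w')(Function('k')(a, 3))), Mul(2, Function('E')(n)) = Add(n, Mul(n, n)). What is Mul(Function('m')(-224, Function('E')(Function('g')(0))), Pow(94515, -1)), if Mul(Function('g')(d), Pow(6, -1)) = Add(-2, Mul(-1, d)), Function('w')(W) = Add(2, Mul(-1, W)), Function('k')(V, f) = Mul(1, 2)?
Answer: Rational(-158, 94515) ≈ -0.0016717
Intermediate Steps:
Function('k')(V, f) = 2
Function('g')(d) = Add(-12, Mul(-6, d)) (Function('g')(d) = Mul(6, Add(-2, Mul(-1, d))) = Add(-12, Mul(-6, d)))
Function('E')(n) = Add(Mul(Rational(1, 2), n), Mul(Rational(1, 2), Pow(n, 2))) (Function('E')(n) = Mul(Rational(1, 2), Add(n, Mul(n, n))) = Mul(Rational(1, 2), Add(n, Pow(n, 2))) = Add(Mul(Rational(1, 2), n), Mul(Rational(1, 2), Pow(n, 2))))
Function('m')(s, a) = Add(a, s) (Function('m')(s, a) = Add(Add(s, a), Add(2, Mul(-1, 2))) = Add(Add(a, s), Add(2, -2)) = Add(Add(a, s), 0) = Add(a, s))
Mul(Function('m')(-224, Function('E')(Function('g')(0))), Pow(94515, -1)) = Mul(Add(Mul(Rational(1, 2), Add(-12, Mul(-6, 0)), Add(1, Add(-12, Mul(-6, 0)))), -224), Pow(94515, -1)) = Mul(Add(Mul(Rational(1, 2), Add(-12, 0), Add(1, Add(-12, 0))), -224), Rational(1, 94515)) = Mul(Add(Mul(Rational(1, 2), -12, Add(1, -12)), -224), Rational(1, 94515)) = Mul(Add(Mul(Rational(1, 2), -12, -11), -224), Rational(1, 94515)) = Mul(Add(66, -224), Rational(1, 94515)) = Mul(-158, Rational(1, 94515)) = Rational(-158, 94515)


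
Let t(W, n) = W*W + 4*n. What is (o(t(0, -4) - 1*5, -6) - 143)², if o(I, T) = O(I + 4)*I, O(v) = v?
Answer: 45796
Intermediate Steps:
t(W, n) = W² + 4*n
o(I, T) = I*(4 + I) (o(I, T) = (I + 4)*I = (4 + I)*I = I*(4 + I))
(o(t(0, -4) - 1*5, -6) - 143)² = (((0² + 4*(-4)) - 1*5)*(4 + ((0² + 4*(-4)) - 1*5)) - 143)² = (((0 - 16) - 5)*(4 + ((0 - 16) - 5)) - 143)² = ((-16 - 5)*(4 + (-16 - 5)) - 143)² = (-21*(4 - 21) - 143)² = (-21*(-17) - 143)² = (357 - 143)² = 214² = 45796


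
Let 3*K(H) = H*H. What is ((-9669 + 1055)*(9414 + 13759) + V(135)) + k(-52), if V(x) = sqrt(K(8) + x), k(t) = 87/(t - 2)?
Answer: -3593020025/18 + sqrt(1407)/3 ≈ -1.9961e+8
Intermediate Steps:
k(t) = 87/(-2 + t)
K(H) = H**2/3 (K(H) = (H*H)/3 = H**2/3)
V(x) = sqrt(64/3 + x) (V(x) = sqrt((1/3)*8**2 + x) = sqrt((1/3)*64 + x) = sqrt(64/3 + x))
((-9669 + 1055)*(9414 + 13759) + V(135)) + k(-52) = ((-9669 + 1055)*(9414 + 13759) + sqrt(192 + 9*135)/3) + 87/(-2 - 52) = (-8614*23173 + sqrt(192 + 1215)/3) + 87/(-54) = (-199612222 + sqrt(1407)/3) + 87*(-1/54) = (-199612222 + sqrt(1407)/3) - 29/18 = -3593020025/18 + sqrt(1407)/3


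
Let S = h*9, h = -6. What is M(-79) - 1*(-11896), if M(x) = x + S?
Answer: 11763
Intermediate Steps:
S = -54 (S = -6*9 = -54)
M(x) = -54 + x (M(x) = x - 54 = -54 + x)
M(-79) - 1*(-11896) = (-54 - 79) - 1*(-11896) = -133 + 11896 = 11763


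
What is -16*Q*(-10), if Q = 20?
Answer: 3200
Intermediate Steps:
-16*Q*(-10) = -16*20*(-10) = -320*(-10) = 3200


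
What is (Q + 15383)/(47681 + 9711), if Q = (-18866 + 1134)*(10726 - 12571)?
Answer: 32730923/57392 ≈ 570.30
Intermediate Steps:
Q = 32715540 (Q = -17732*(-1845) = 32715540)
(Q + 15383)/(47681 + 9711) = (32715540 + 15383)/(47681 + 9711) = 32730923/57392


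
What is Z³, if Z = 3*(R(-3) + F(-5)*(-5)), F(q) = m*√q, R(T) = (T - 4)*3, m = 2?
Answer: 600453 - 222210*I*√5 ≈ 6.0045e+5 - 4.9688e+5*I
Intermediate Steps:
R(T) = -12 + 3*T (R(T) = (-4 + T)*3 = -12 + 3*T)
F(q) = 2*√q
Z = -63 - 30*I*√5 (Z = 3*((-12 + 3*(-3)) + (2*√(-5))*(-5)) = 3*((-12 - 9) + (2*(I*√5))*(-5)) = 3*(-21 + (2*I*√5)*(-5)) = 3*(-21 - 10*I*√5) = -63 - 30*I*√5 ≈ -63.0 - 67.082*I)
Z³ = (-63 - 30*I*√5)³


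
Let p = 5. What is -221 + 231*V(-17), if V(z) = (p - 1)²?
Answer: 3475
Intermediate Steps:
V(z) = 16 (V(z) = (5 - 1)² = 4² = 16)
-221 + 231*V(-17) = -221 + 231*16 = -221 + 3696 = 3475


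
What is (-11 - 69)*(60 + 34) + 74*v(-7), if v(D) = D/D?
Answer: -7446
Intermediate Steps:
v(D) = 1
(-11 - 69)*(60 + 34) + 74*v(-7) = (-11 - 69)*(60 + 34) + 74*1 = -80*94 + 74 = -7520 + 74 = -7446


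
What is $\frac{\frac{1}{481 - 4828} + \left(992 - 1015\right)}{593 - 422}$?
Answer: $- \frac{99982}{743337} \approx -0.1345$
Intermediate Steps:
$\frac{\frac{1}{481 - 4828} + \left(992 - 1015\right)}{593 - 422} = \frac{\frac{1}{-4347} + \left(992 - 1015\right)}{171} = \left(- \frac{1}{4347} - 23\right) \frac{1}{171} = \left(- \frac{99982}{4347}\right) \frac{1}{171} = - \frac{99982}{743337}$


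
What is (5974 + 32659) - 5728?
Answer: 32905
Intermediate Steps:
(5974 + 32659) - 5728 = 38633 - 5728 = 32905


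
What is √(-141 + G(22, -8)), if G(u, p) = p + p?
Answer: I*√157 ≈ 12.53*I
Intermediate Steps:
G(u, p) = 2*p
√(-141 + G(22, -8)) = √(-141 + 2*(-8)) = √(-141 - 16) = √(-157) = I*√157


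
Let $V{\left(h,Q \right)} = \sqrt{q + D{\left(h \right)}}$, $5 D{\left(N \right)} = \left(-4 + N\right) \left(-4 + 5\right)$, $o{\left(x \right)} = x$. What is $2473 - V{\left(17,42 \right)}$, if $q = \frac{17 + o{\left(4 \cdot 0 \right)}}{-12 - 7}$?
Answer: $2473 - \frac{9 \sqrt{190}}{95} \approx 2471.7$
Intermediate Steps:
$D{\left(N \right)} = - \frac{4}{5} + \frac{N}{5}$ ($D{\left(N \right)} = \frac{\left(-4 + N\right) \left(-4 + 5\right)}{5} = \frac{\left(-4 + N\right) 1}{5} = \frac{-4 + N}{5} = - \frac{4}{5} + \frac{N}{5}$)
$q = - \frac{17}{19}$ ($q = \frac{17 + 4 \cdot 0}{-12 - 7} = \frac{17 + 0}{-19} = 17 \left(- \frac{1}{19}\right) = - \frac{17}{19} \approx -0.89474$)
$V{\left(h,Q \right)} = \sqrt{- \frac{161}{95} + \frac{h}{5}}$ ($V{\left(h,Q \right)} = \sqrt{- \frac{17}{19} + \left(- \frac{4}{5} + \frac{h}{5}\right)} = \sqrt{- \frac{161}{95} + \frac{h}{5}}$)
$2473 - V{\left(17,42 \right)} = 2473 - \frac{\sqrt{-15295 + 1805 \cdot 17}}{95} = 2473 - \frac{\sqrt{-15295 + 30685}}{95} = 2473 - \frac{\sqrt{15390}}{95} = 2473 - \frac{9 \sqrt{190}}{95}$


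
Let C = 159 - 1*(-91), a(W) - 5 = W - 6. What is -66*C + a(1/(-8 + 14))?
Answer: -99005/6 ≈ -16501.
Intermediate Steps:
a(W) = -1 + W (a(W) = 5 + (W - 6) = 5 + (-6 + W) = -1 + W)
C = 250 (C = 159 + 91 = 250)
-66*C + a(1/(-8 + 14)) = -66*250 + (-1 + 1/(-8 + 14)) = -16500 + (-1 + 1/6) = -16500 + (-1 + ⅙) = -16500 - ⅚ = -99005/6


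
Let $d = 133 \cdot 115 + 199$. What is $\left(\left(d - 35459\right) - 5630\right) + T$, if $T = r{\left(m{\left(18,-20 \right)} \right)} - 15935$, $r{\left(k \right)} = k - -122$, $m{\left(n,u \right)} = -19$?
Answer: $-41427$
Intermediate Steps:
$d = 15494$ ($d = 15295 + 199 = 15494$)
$r{\left(k \right)} = 122 + k$ ($r{\left(k \right)} = k + 122 = 122 + k$)
$T = -15832$ ($T = \left(122 - 19\right) - 15935 = 103 - 15935 = -15832$)
$\left(\left(d - 35459\right) - 5630\right) + T = \left(\left(15494 - 35459\right) - 5630\right) - 15832 = \left(-19965 - 5630\right) - 15832 = -25595 - 15832 = -41427$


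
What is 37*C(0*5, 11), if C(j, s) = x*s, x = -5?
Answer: -2035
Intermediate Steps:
C(j, s) = -5*s
37*C(0*5, 11) = 37*(-5*11) = 37*(-55) = -2035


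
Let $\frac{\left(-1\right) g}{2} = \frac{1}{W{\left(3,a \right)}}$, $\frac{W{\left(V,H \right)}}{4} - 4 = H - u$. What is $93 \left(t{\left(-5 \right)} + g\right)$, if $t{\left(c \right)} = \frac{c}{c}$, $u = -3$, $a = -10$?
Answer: $\frac{217}{2} \approx 108.5$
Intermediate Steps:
$W{\left(V,H \right)} = 28 + 4 H$ ($W{\left(V,H \right)} = 16 + 4 \left(H - -3\right) = 16 + 4 \left(H + 3\right) = 16 + 4 \left(3 + H\right) = 16 + \left(12 + 4 H\right) = 28 + 4 H$)
$t{\left(c \right)} = 1$
$g = \frac{1}{6}$ ($g = - \frac{2}{28 + 4 \left(-10\right)} = - \frac{2}{28 - 40} = - \frac{2}{-12} = \left(-2\right) \left(- \frac{1}{12}\right) = \frac{1}{6} \approx 0.16667$)
$93 \left(t{\left(-5 \right)} + g\right) = 93 \left(1 + \frac{1}{6}\right) = 93 \cdot \frac{7}{6} = \frac{217}{2}$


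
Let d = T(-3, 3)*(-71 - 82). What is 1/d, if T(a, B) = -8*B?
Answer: 1/3672 ≈ 0.00027233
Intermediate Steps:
d = 3672 (d = (-8*3)*(-71 - 82) = -24*(-153) = 3672)
1/d = 1/3672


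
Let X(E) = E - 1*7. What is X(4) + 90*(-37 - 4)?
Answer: -3693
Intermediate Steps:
X(E) = -7 + E (X(E) = E - 7 = -7 + E)
X(4) + 90*(-37 - 4) = (-7 + 4) + 90*(-37 - 4) = -3 + 90*(-41) = -3 - 3690 = -3693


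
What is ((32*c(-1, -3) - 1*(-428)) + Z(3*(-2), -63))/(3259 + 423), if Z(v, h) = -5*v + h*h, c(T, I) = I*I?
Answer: 4715/3682 ≈ 1.2806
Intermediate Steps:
c(T, I) = I²
Z(v, h) = h² - 5*v (Z(v, h) = -5*v + h² = h² - 5*v)
((32*c(-1, -3) - 1*(-428)) + Z(3*(-2), -63))/(3259 + 423) = ((32*(-3)² - 1*(-428)) + ((-63)² - 15*(-2)))/(3259 + 423) = ((32*9 + 428) + (3969 - 5*(-6)))/3682 = ((288 + 428) + (3969 + 30))*(1/3682) = (716 + 3999)*(1/3682) = 4715*(1/3682) = 4715/3682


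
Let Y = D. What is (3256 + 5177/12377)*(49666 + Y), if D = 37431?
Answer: 3510417497833/12377 ≈ 2.8362e+8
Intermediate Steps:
Y = 37431
(3256 + 5177/12377)*(49666 + Y) = (3256 + 5177/12377)*(49666 + 37431) = (3256 + 5177*(1/12377))*87097 = (3256 + 5177/12377)*87097 = (40304689/12377)*87097 = 3510417497833/12377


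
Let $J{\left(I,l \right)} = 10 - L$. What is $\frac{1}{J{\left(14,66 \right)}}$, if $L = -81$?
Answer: $\frac{1}{91} \approx 0.010989$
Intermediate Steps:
$J{\left(I,l \right)} = 91$ ($J{\left(I,l \right)} = 10 - -81 = 10 + 81 = 91$)
$\frac{1}{J{\left(14,66 \right)}} = \frac{1}{91}$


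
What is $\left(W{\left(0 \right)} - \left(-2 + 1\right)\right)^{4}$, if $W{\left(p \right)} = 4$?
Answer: $625$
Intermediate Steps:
$\left(W{\left(0 \right)} - \left(-2 + 1\right)\right)^{4} = \left(4 - \left(-2 + 1\right)\right)^{4} = \left(4 - -1\right)^{4} = \left(4 + 1\right)^{4} = 5^{4} = 625$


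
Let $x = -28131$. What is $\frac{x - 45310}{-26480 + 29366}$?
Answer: $- \frac{73441}{2886} \approx -25.447$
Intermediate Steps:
$\frac{x - 45310}{-26480 + 29366} = \frac{-28131 - 45310}{-26480 + 29366} = - \frac{73441}{2886}$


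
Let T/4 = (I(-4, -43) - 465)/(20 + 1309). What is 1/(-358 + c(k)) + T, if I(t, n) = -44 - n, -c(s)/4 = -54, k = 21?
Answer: -266017/188718 ≈ -1.4096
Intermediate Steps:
c(s) = 216 (c(s) = -4*(-54) = 216)
T = -1864/1329 (T = 4*(((-44 - 1*(-43)) - 465)/(20 + 1309)) = 4*(((-44 + 43) - 465)/1329) = 4*((-1 - 465)*(1/1329)) = 4*(-466*1/1329) = 4*(-466/1329) = -1864/1329 ≈ -1.4026)
1/(-358 + c(k)) + T = 1/(-358 + 216) - 1864/1329 = 1/(-142) - 1864/1329 = -1/142 - 1864/1329 = -266017/188718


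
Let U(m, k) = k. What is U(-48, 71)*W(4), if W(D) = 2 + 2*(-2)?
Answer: -142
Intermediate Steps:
W(D) = -2 (W(D) = 2 - 4 = -2)
U(-48, 71)*W(4) = 71*(-2) = -142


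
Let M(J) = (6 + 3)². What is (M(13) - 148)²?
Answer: 4489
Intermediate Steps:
M(J) = 81 (M(J) = 9² = 81)
(M(13) - 148)² = (81 - 148)² = (-67)² = 4489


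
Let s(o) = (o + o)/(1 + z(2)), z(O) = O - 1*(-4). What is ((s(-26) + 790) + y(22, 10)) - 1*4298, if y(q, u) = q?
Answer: -24454/7 ≈ -3493.4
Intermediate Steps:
z(O) = 4 + O (z(O) = O + 4 = 4 + O)
s(o) = 2*o/7 (s(o) = (o + o)/(1 + (4 + 2)) = (2*o)/(1 + 6) = (2*o)/7 = (2*o)*(⅐) = 2*o/7)
((s(-26) + 790) + y(22, 10)) - 1*4298 = (((2/7)*(-26) + 790) + 22) - 1*4298 = ((-52/7 + 790) + 22) - 4298 = (5478/7 + 22) - 4298 = 5632/7 - 4298 = -24454/7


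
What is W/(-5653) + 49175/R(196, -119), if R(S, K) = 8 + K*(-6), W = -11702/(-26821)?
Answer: 7455861432931/109468999586 ≈ 68.109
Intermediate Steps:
W = 11702/26821 (W = -11702*(-1/26821) = 11702/26821 ≈ 0.43630)
R(S, K) = 8 - 6*K
W/(-5653) + 49175/R(196, -119) = (11702/26821)/(-5653) + 49175/(8 - 6*(-119)) = (11702/26821)*(-1/5653) + 49175/(8 + 714) = -11702/151619113 + 49175/722 = 7455861432931/109468999586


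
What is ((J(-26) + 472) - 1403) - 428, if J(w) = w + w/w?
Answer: -1384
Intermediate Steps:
J(w) = 1 + w (J(w) = w + 1 = 1 + w)
((J(-26) + 472) - 1403) - 428 = (((1 - 26) + 472) - 1403) - 428 = ((-25 + 472) - 1403) - 428 = (447 - 1403) - 428 = -956 - 428 = -1384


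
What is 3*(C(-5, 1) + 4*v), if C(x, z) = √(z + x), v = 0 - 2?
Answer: -24 + 6*I ≈ -24.0 + 6.0*I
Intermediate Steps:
v = -2
C(x, z) = √(x + z)
3*(C(-5, 1) + 4*v) = 3*(√(-5 + 1) + 4*(-2)) = 3*(√(-4) - 8) = 3*(2*I - 8) = 3*(-8 + 2*I) = -24 + 6*I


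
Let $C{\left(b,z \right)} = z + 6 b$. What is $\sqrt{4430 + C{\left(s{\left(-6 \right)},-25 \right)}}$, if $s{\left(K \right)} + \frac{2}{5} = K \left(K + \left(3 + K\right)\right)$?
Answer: $\frac{\sqrt{118165}}{5} \approx 68.75$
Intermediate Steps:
$s{\left(K \right)} = - \frac{2}{5} + K \left(3 + 2 K\right)$ ($s{\left(K \right)} = - \frac{2}{5} + K \left(K + \left(3 + K\right)\right) = - \frac{2}{5} + K \left(3 + 2 K\right)$)
$\sqrt{4430 + C{\left(s{\left(-6 \right)},-25 \right)}} = \sqrt{4430 - \left(25 - 6 \left(- \frac{2}{5} + 2 \left(-6\right)^{2} + 3 \left(-6\right)\right)\right)} = \sqrt{4430 - \left(25 - 6 \left(- \frac{2}{5} + 2 \cdot 36 - 18\right)\right)} = \sqrt{4430 - \left(25 - 6 \left(- \frac{2}{5} + 72 - 18\right)\right)} = \sqrt{4430 + \left(-25 + 6 \cdot \frac{268}{5}\right)} = \sqrt{4430 + \left(-25 + \frac{1608}{5}\right)} = \sqrt{4430 + \frac{1483}{5}} = \sqrt{\frac{23633}{5}} = \frac{\sqrt{118165}}{5}$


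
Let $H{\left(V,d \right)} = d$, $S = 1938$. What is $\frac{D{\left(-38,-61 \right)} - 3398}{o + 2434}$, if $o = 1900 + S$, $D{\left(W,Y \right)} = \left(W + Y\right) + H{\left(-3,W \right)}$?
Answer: $- \frac{505}{896} \approx -0.56362$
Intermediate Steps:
$D{\left(W,Y \right)} = Y + 2 W$ ($D{\left(W,Y \right)} = \left(W + Y\right) + W = Y + 2 W$)
$o = 3838$ ($o = 1900 + 1938 = 3838$)
$\frac{D{\left(-38,-61 \right)} - 3398}{o + 2434} = \frac{\left(-61 + 2 \left(-38\right)\right) - 3398}{3838 + 2434} = \frac{\left(-61 - 76\right) - 3398}{6272} = \left(-137 - 3398\right) \frac{1}{6272} = \left(-3535\right) \frac{1}{6272} = - \frac{505}{896}$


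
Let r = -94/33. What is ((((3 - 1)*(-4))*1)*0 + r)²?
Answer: 8836/1089 ≈ 8.1139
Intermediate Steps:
r = -94/33 (r = -94*1/33 = -94/33 ≈ -2.8485)
((((3 - 1)*(-4))*1)*0 + r)² = ((((3 - 1)*(-4))*1)*0 - 94/33)² = (((2*(-4))*1)*0 - 94/33)² = (-8*1*0 - 94/33)² = (-8*0 - 94/33)² = (0 - 94/33)² = (-94/33)² = 8836/1089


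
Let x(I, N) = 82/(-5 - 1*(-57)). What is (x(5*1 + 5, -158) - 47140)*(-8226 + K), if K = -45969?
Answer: 66421337805/26 ≈ 2.5547e+9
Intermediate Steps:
x(I, N) = 41/26 (x(I, N) = 82/(-5 + 57) = 82/52 = 82*(1/52) = 41/26)
(x(5*1 + 5, -158) - 47140)*(-8226 + K) = (41/26 - 47140)*(-8226 - 45969) = -1225599/26*(-54195) = 66421337805/26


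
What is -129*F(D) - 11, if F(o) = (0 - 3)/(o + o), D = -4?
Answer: -475/8 ≈ -59.375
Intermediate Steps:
F(o) = -3/(2*o) (F(o) = -3*1/(2*o) = -3/(2*o))
-129*F(D) - 11 = -(-387)/(2*(-4)) - 11 = -(-387)*(-1)/(2*4) - 11 = -129*3/8 - 11 = -387/8 - 11 = -475/8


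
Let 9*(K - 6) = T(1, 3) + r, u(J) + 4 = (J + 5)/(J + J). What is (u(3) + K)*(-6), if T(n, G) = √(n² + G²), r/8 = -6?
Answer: 12 - 2*√10/3 ≈ 9.8918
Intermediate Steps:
r = -48 (r = 8*(-6) = -48)
T(n, G) = √(G² + n²)
u(J) = -4 + (5 + J)/(2*J) (u(J) = -4 + (J + 5)/(J + J) = -4 + (5 + J)/((2*J)) = -4 + (5 + J)*(1/(2*J)) = -4 + (5 + J)/(2*J))
K = ⅔ + √10/9 (K = 6 + (√(3² + 1²) - 48)/9 = 6 + (√(9 + 1) - 48)/9 = 6 + (√10 - 48)/9 = 6 + (-48 + √10)/9 = 6 + (-16/3 + √10/9) = ⅔ + √10/9 ≈ 1.0180)
(u(3) + K)*(-6) = ((½)*(5 - 7*3)/3 + (⅔ + √10/9))*(-6) = ((½)*(⅓)*(5 - 21) + (⅔ + √10/9))*(-6) = ((½)*(⅓)*(-16) + (⅔ + √10/9))*(-6) = (-8/3 + (⅔ + √10/9))*(-6) = (-2 + √10/9)*(-6) = 12 - 2*√10/3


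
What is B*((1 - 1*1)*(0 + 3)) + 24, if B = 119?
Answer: 24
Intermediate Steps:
B*((1 - 1*1)*(0 + 3)) + 24 = 119*((1 - 1*1)*(0 + 3)) + 24 = 119*((1 - 1)*3) + 24 = 119*(0*3) + 24 = 119*0 + 24 = 0 + 24 = 24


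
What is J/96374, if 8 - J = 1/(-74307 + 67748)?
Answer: 52473/632117066 ≈ 8.3012e-5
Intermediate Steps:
J = 52473/6559 (J = 8 - 1/(-74307 + 67748) = 8 - 1/(-6559) = 8 - 1*(-1/6559) = 8 + 1/6559 = 52473/6559 ≈ 8.0002)
J/96374 = (52473/6559)/96374 = (52473/6559)*(1/96374) = 52473/632117066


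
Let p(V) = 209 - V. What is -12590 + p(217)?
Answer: -12598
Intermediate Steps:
-12590 + p(217) = -12590 + (209 - 1*217) = -12590 + (209 - 217) = -12590 - 8 = -12598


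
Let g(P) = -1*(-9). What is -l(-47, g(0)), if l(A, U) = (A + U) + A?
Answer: 85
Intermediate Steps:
g(P) = 9
l(A, U) = U + 2*A
-l(-47, g(0)) = -(9 + 2*(-47)) = -(9 - 94) = -1*(-85) = 85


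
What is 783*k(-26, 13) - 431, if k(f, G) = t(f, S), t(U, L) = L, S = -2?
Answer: -1997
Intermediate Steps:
k(f, G) = -2
783*k(-26, 13) - 431 = 783*(-2) - 431 = -1566 - 431 = -1997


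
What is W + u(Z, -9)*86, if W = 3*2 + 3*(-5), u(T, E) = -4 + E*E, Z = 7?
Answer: 6613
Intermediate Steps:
u(T, E) = -4 + E²
W = -9 (W = 6 - 15 = -9)
W + u(Z, -9)*86 = -9 + (-4 + (-9)²)*86 = -9 + (-4 + 81)*86 = -9 + 77*86 = -9 + 6622 = 6613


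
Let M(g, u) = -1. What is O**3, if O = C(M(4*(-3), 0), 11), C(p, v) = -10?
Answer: -1000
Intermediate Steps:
O = -10
O**3 = (-10)**3 = -1000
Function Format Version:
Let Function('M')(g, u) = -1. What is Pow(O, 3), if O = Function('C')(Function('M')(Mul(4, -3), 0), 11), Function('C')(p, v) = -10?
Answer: -1000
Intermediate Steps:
O = -10
Pow(O, 3) = Pow(-10, 3) = -1000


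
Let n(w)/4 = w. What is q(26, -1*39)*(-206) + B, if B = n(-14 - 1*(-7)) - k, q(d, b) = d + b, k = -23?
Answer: 2673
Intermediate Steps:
n(w) = 4*w
q(d, b) = b + d
B = -5 (B = 4*(-14 - 1*(-7)) - 1*(-23) = 4*(-14 + 7) + 23 = 4*(-7) + 23 = -28 + 23 = -5)
q(26, -1*39)*(-206) + B = (-1*39 + 26)*(-206) - 5 = (-39 + 26)*(-206) - 5 = -13*(-206) - 5 = 2678 - 5 = 2673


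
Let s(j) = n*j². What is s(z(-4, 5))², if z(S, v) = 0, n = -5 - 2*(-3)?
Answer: 0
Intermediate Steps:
n = 1 (n = -5 + 6 = 1)
s(j) = j² (s(j) = 1*j² = j²)
s(z(-4, 5))² = (0²)² = 0² = 0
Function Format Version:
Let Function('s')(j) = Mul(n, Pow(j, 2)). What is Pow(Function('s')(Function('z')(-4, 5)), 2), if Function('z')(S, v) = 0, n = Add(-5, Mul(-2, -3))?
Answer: 0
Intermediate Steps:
n = 1 (n = Add(-5, 6) = 1)
Function('s')(j) = Pow(j, 2) (Function('s')(j) = Mul(1, Pow(j, 2)) = Pow(j, 2))
Pow(Function('s')(Function('z')(-4, 5)), 2) = Pow(Pow(0, 2), 2) = Pow(0, 2) = 0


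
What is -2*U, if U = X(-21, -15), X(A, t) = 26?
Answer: -52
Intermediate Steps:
U = 26
-2*U = -2*26 = -52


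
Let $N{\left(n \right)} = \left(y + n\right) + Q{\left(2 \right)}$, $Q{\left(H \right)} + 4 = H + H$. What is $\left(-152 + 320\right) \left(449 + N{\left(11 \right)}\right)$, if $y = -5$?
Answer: $76440$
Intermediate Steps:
$Q{\left(H \right)} = -4 + 2 H$ ($Q{\left(H \right)} = -4 + \left(H + H\right) = -4 + 2 H$)
$N{\left(n \right)} = -5 + n$ ($N{\left(n \right)} = \left(-5 + n\right) + \left(-4 + 2 \cdot 2\right) = \left(-5 + n\right) + \left(-4 + 4\right) = \left(-5 + n\right) + 0 = -5 + n$)
$\left(-152 + 320\right) \left(449 + N{\left(11 \right)}\right) = \left(-152 + 320\right) \left(449 + \left(-5 + 11\right)\right) = 168 \left(449 + 6\right) = 168 \cdot 455 = 76440$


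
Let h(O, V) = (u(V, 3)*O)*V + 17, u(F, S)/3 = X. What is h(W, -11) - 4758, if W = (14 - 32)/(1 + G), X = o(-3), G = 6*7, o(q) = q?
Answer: -205645/43 ≈ -4782.4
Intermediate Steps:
G = 42
X = -3
u(F, S) = -9 (u(F, S) = 3*(-3) = -9)
W = -18/43 (W = (14 - 32)/(1 + 42) = -18/43 ≈ -0.41860)
h(O, V) = 17 - 9*O*V (h(O, V) = (-9*O)*V + 17 = -9*O*V + 17 = 17 - 9*O*V)
h(W, -11) - 4758 = (17 - 9*(-18/43)*(-11)) - 4758 = (17 - 1782/43) - 4758 = -1051/43 - 4758 = -205645/43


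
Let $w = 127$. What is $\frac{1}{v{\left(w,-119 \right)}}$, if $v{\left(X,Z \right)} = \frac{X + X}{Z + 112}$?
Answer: $- \frac{7}{254} \approx -0.027559$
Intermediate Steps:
$v{\left(X,Z \right)} = \frac{2 X}{112 + Z}$
$\frac{1}{v{\left(w,-119 \right)}} = \frac{1}{2 \cdot 127 \frac{1}{112 - 119}} = \frac{1}{2 \cdot 127 \frac{1}{-7}} = \frac{1}{2 \cdot 127 \left(- \frac{1}{7}\right)} = \frac{1}{- \frac{254}{7}} = - \frac{7}{254}$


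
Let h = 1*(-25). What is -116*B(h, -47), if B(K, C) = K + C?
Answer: 8352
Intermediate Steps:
h = -25
B(K, C) = C + K
-116*B(h, -47) = -116*(-47 - 25) = -116*(-72) = 8352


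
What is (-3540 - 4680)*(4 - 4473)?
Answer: 36735180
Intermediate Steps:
(-3540 - 4680)*(4 - 4473) = -8220*(-4469) = 36735180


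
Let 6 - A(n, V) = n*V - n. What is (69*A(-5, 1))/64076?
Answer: 207/32038 ≈ 0.0064611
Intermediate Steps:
A(n, V) = 6 + n - V*n (A(n, V) = 6 - (n*V - n) = 6 - (V*n - n) = 6 - (-n + V*n) = 6 + (n - V*n) = 6 + n - V*n)
(69*A(-5, 1))/64076 = (69*(6 - 5 - 1*1*(-5)))/64076 = (69*(6 - 5 + 5))*(1/64076) = (69*6)*(1/64076) = 414*(1/64076) = 207/32038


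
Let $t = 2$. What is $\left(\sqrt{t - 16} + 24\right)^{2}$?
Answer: $\left(24 + i \sqrt{14}\right)^{2} \approx 562.0 + 179.6 i$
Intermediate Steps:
$\left(\sqrt{t - 16} + 24\right)^{2} = \left(\sqrt{2 - 16} + 24\right)^{2} = \left(\sqrt{-14} + 24\right)^{2} = \left(i \sqrt{14} + 24\right)^{2} = \left(24 + i \sqrt{14}\right)^{2}$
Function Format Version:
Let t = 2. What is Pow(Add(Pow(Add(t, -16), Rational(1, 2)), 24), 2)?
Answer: Pow(Add(24, Mul(I, Pow(14, Rational(1, 2)))), 2) ≈ Add(562.00, Mul(179.60, I))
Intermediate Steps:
Pow(Add(Pow(Add(t, -16), Rational(1, 2)), 24), 2) = Pow(Add(Pow(Add(2, -16), Rational(1, 2)), 24), 2) = Pow(Add(Pow(-14, Rational(1, 2)), 24), 2) = Pow(Add(Mul(I, Pow(14, Rational(1, 2))), 24), 2) = Pow(Add(24, Mul(I, Pow(14, Rational(1, 2)))), 2)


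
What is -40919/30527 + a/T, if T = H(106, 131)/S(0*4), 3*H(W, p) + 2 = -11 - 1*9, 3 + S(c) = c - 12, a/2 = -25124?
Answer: -3137605979/30527 ≈ -1.0278e+5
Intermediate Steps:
a = -50248 (a = 2*(-25124) = -50248)
S(c) = -15 + c (S(c) = -3 + (c - 12) = -3 + (-12 + c) = -15 + c)
H(W, p) = -22/3 (H(W, p) = -⅔ + (-11 - 1*9)/3 = -⅔ + (-11 - 9)/3 = -⅔ + (⅓)*(-20) = -⅔ - 20/3 = -22/3)
T = 22/45 (T = -22/(3*(-15 + 0*4)) = -22/(3*(-15 + 0)) = -22/3/(-15) = -22/3*(-1/15) = 22/45 ≈ 0.48889)
-40919/30527 + a/T = -40919/30527 - 50248/22/45 = -40919*1/30527 - 50248*45/22 = -40919/30527 - 102780 = -3137605979/30527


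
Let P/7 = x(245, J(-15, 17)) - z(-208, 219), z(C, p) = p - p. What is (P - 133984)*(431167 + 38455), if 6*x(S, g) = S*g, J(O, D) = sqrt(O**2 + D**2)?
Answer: -62921834048 + 402700865*sqrt(514)/3 ≈ -5.9879e+10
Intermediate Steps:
J(O, D) = sqrt(D**2 + O**2)
x(S, g) = S*g/6 (x(S, g) = (S*g)/6 = S*g/6)
z(C, p) = 0
P = 1715*sqrt(514)/6 (P = 7*((1/6)*245*sqrt(17**2 + (-15)**2) - 1*0) = 7*((1/6)*245*sqrt(289 + 225) + 0) = 7*((1/6)*245*sqrt(514) + 0) = 7*(245*sqrt(514)/6 + 0) = 7*(245*sqrt(514)/6) = 1715*sqrt(514)/6 ≈ 6480.3)
(P - 133984)*(431167 + 38455) = (1715*sqrt(514)/6 - 133984)*(431167 + 38455) = (-133984 + 1715*sqrt(514)/6)*469622 = -62921834048 + 402700865*sqrt(514)/3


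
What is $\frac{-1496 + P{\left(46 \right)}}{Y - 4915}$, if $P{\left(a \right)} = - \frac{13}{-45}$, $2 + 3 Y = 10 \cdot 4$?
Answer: $\frac{67307}{220605} \approx 0.3051$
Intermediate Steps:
$Y = \frac{38}{3}$ ($Y = - \frac{2}{3} + \frac{10 \cdot 4}{3} = - \frac{2}{3} + \frac{1}{3} \cdot 40 = - \frac{2}{3} + \frac{40}{3} = \frac{38}{3} \approx 12.667$)
$P{\left(a \right)} = \frac{13}{45}$ ($P{\left(a \right)} = \left(-13\right) \left(- \frac{1}{45}\right) = \frac{13}{45}$)
$\frac{-1496 + P{\left(46 \right)}}{Y - 4915} = \frac{-1496 + \frac{13}{45}}{\frac{38}{3} - 4915} = - \frac{67307}{45 \left(- \frac{14707}{3}\right)} = \left(- \frac{67307}{45}\right) \left(- \frac{3}{14707}\right) = \frac{67307}{220605}$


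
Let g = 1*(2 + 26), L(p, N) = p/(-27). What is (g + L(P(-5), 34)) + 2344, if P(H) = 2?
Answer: 64042/27 ≈ 2371.9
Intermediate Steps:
L(p, N) = -p/27
g = 28 (g = 1*28 = 28)
(g + L(P(-5), 34)) + 2344 = (28 - 1/27*2) + 2344 = (28 - 2/27) + 2344 = 754/27 + 2344 = 64042/27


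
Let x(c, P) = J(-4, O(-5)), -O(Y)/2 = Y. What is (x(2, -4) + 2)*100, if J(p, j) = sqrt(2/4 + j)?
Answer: 200 + 50*sqrt(42) ≈ 524.04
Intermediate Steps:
O(Y) = -2*Y
J(p, j) = sqrt(1/2 + j) (J(p, j) = sqrt(2*(1/4) + j) = sqrt(1/2 + j))
x(c, P) = sqrt(42)/2 (x(c, P) = sqrt(2 + 4*(-2*(-5)))/2 = sqrt(2 + 4*10)/2 = sqrt(2 + 40)/2 = sqrt(42)/2)
(x(2, -4) + 2)*100 = (sqrt(42)/2 + 2)*100 = (2 + sqrt(42)/2)*100 = 200 + 50*sqrt(42)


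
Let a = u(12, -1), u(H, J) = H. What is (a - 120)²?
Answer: 11664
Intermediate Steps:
a = 12
(a - 120)² = (12 - 120)² = (-108)² = 11664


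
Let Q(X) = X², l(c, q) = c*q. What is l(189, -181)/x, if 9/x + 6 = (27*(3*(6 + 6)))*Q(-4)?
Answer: -59090346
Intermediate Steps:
x = 3/5182 (x = 9/(-6 + (27*(3*(6 + 6)))*(-4)²) = 9/(-6 + (27*(3*12))*16) = 9/(-6 + (27*36)*16) = 9/(-6 + 972*16) = 9/(-6 + 15552) = 9/15546 = 9*(1/15546) = 3/5182 ≈ 0.00057893)
l(189, -181)/x = (189*(-181))/(3/5182) = -34209*5182/3 = -59090346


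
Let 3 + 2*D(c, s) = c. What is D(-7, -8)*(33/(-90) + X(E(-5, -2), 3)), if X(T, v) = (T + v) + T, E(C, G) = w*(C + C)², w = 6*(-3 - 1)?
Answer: 143921/6 ≈ 23987.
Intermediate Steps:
w = -24 (w = 6*(-4) = -24)
E(C, G) = -96*C² (E(C, G) = -24*(C + C)² = -24*4*C² = -96*C²)
D(c, s) = -3/2 + c/2
X(T, v) = v + 2*T
D(-7, -8)*(33/(-90) + X(E(-5, -2), 3)) = (-3/2 + (½)*(-7))*(33/(-90) + (3 + 2*(-96*(-5)²))) = (-3/2 - 7/2)*(33*(-1/90) + (3 + 2*(-96*25))) = -5*(-11/30 + (3 + 2*(-2400))) = -5*(-11/30 + (3 - 4800)) = -5*(-11/30 - 4797) = -5*(-143921/30) = 143921/6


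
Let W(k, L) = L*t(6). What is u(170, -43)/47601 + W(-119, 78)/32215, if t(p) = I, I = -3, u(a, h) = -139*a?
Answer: -772379084/1533466215 ≈ -0.50368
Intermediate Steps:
t(p) = -3
W(k, L) = -3*L (W(k, L) = L*(-3) = -3*L)
u(170, -43)/47601 + W(-119, 78)/32215 = -139*170/47601 - 3*78/32215 = -23630*1/47601 - 234*1/32215 = -23630/47601 - 234/32215 = -772379084/1533466215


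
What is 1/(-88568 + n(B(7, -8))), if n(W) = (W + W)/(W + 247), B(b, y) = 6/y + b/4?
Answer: -124/10982431 ≈ -1.1291e-5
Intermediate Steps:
B(b, y) = 6/y + b/4 (B(b, y) = 6/y + b*(¼) = 6/y + b/4)
n(W) = 2*W/(247 + W) (n(W) = (2*W)/(247 + W) = 2*W/(247 + W))
1/(-88568 + n(B(7, -8))) = 1/(-88568 + 2*(6/(-8) + (¼)*7)/(247 + (6/(-8) + (¼)*7))) = 1/(-88568 + 2*(6*(-⅛) + 7/4)/(247 + (6*(-⅛) + 7/4))) = 1/(-88568 + 2*(-¾ + 7/4)/(247 + (-¾ + 7/4))) = 1/(-88568 + 2*1/(247 + 1)) = 1/(-88568 + 2*1/248) = 1/(-88568 + 2*1*(1/248)) = 1/(-88568 + 1/124) = 1/(-10982431/124) = -124/10982431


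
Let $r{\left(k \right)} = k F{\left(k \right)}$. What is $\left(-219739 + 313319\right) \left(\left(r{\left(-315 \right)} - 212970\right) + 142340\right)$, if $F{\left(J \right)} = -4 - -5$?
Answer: $-6639033100$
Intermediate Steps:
$F{\left(J \right)} = 1$ ($F{\left(J \right)} = -4 + 5 = 1$)
$r{\left(k \right)} = k$ ($r{\left(k \right)} = k 1 = k$)
$\left(-219739 + 313319\right) \left(\left(r{\left(-315 \right)} - 212970\right) + 142340\right) = \left(-219739 + 313319\right) \left(\left(-315 - 212970\right) + 142340\right) = 93580 \left(-213285 + 142340\right) = 93580 \left(-70945\right) = -6639033100$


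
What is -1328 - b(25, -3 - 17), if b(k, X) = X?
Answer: -1308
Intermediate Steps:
-1328 - b(25, -3 - 17) = -1328 - (-3 - 17) = -1328 - 1*(-20) = -1328 + 20 = -1308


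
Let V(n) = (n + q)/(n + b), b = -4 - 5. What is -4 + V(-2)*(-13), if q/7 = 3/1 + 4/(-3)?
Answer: 245/33 ≈ 7.4242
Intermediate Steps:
b = -9
q = 35/3 (q = 7*(3/1 + 4/(-3)) = 7*(3*1 + 4*(-⅓)) = 7*(3 - 4/3) = 7*(5/3) = 35/3 ≈ 11.667)
V(n) = (35/3 + n)/(-9 + n) (V(n) = (n + 35/3)/(n - 9) = (35/3 + n)/(-9 + n))
-4 + V(-2)*(-13) = -4 + ((35/3 - 2)/(-9 - 2))*(-13) = -4 + ((29/3)/(-11))*(-13) = -4 - 1/11*29/3*(-13) = -4 - 29/33*(-13) = -4 + 377/33 = 245/33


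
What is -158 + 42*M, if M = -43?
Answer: -1964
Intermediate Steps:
-158 + 42*M = -158 + 42*(-43) = -158 - 1806 = -1964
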